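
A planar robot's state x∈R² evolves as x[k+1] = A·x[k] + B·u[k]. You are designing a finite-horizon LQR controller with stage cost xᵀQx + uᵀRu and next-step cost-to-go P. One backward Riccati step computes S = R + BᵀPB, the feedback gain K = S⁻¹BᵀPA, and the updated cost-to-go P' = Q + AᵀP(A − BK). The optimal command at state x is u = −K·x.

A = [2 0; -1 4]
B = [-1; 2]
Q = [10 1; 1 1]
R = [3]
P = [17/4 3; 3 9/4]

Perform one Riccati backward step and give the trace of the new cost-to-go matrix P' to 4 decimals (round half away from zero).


BᵀP = [1.7500 1.5000]
S = R + BᵀPB = [3] + [1.2500] = [4.2500]
BᵀPA = [2.0000 6.0000]
K = S⁻¹·BᵀPA = [0.4706 1.4118]
A−BK = [2.4706 1.4118; -1.9412 1.1765]
AᵀP(A−BK) = [6.3088 12.1765; 12.1765 27.5294]
P' = Q + AᵀP(A−BK) = [16.3088 13.1765; 13.1765 28.5294]
tr(P') = 44.8382

44.8382


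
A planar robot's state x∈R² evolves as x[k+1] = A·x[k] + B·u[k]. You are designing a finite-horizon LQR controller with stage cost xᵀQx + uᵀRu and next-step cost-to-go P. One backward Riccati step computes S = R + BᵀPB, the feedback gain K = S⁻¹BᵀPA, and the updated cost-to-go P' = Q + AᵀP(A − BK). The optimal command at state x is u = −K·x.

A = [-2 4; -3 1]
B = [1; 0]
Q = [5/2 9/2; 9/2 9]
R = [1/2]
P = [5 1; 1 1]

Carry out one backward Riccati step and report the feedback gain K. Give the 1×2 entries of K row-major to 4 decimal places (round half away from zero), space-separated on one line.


-2.3636 3.8182

BᵀP = [5.0000 1.0000]
S = R + BᵀPB = [1/2] + [5.0000] = [5.5000]
BᵀPA = [-13.0000 21.0000]
K = S⁻¹·BᵀPA = [-2.3636 3.8182]
A−BK = [0.3636 0.1818; -3.0000 1.0000]
AᵀP(A−BK) = [10.2727 -7.3636; -7.3636 8.8182]
P' = Q + AᵀP(A−BK) = [12.7727 -2.8636; -2.8636 17.8182]
tr(P') = 30.5909


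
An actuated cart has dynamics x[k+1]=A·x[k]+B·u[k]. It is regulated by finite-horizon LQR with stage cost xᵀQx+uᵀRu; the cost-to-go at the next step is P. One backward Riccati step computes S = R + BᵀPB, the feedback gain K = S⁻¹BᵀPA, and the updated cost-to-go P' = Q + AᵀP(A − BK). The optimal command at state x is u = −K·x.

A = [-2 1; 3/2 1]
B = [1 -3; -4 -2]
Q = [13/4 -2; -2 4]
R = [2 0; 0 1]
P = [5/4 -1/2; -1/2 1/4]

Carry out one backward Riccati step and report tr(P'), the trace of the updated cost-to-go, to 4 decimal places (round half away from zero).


8.1246

BᵀP = [3.2500 -1.5000; -2.7500 1.0000]
S = R + BᵀPB = [2 0; 0 1] + [9.2500 -6.7500; -6.7500 6.2500] = [11.2500 -6.7500; -6.7500 7.2500]
BᵀPA = [-8.7500 1.7500; 7.0000 -1.7500]
K = S⁻¹·BᵀPA = [-0.4497 0.0243; 0.5469 -0.2188]
A−BK = [0.0903 0.3194; 0.7951 0.6597]
AᵀP(A−BK) = [0.7999 -0.1311; -0.1311 0.0747]
P' = Q + AᵀP(A−BK) = [4.0499 -2.1311; -2.1311 4.0747]
tr(P') = 8.1246


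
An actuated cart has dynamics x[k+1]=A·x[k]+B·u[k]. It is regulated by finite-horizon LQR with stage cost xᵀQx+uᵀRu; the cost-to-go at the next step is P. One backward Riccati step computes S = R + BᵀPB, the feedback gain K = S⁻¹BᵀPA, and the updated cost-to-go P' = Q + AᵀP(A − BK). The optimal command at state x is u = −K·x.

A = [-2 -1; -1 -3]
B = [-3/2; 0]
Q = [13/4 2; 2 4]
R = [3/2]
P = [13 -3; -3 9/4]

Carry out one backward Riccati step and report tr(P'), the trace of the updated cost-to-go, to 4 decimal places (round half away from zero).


24.8720

BᵀP = [-19.5000 4.5000]
S = R + BᵀPB = [3/2] + [29.2500] = [30.7500]
BᵀPA = [34.5000 6.0000]
K = S⁻¹·BᵀPA = [1.1220 0.1951]
A−BK = [-0.3171 -0.7073; -1.0000 -3.0000]
AᵀP(A−BK) = [3.5427 5.0183; 5.0183 14.0793]
P' = Q + AᵀP(A−BK) = [6.7927 7.0183; 7.0183 18.0793]
tr(P') = 24.8720


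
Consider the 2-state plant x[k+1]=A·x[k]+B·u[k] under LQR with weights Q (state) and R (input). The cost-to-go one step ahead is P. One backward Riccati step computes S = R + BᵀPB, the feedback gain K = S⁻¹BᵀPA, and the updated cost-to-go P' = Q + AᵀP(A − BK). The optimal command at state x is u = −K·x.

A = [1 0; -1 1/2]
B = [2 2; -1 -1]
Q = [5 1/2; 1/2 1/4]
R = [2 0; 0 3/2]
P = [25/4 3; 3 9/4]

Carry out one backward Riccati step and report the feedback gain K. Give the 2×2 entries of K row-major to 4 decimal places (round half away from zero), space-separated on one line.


BᵀP = [9.5000 3.7500; 9.5000 3.7500]
S = R + BᵀPB = [2 0; 0 3/2] + [15.2500 15.2500; 15.2500 15.2500] = [17.2500 15.2500; 15.2500 16.7500]
BᵀPA = [5.7500 1.8750; 5.7500 1.8750]
K = S⁻¹·BᵀPA = [0.1530 0.0499; 0.2040 0.0665]
A−BK = [0.2860 -0.2328; -0.6430 0.6164]
AᵀP(A−BK) = [0.4473 -0.2943; -0.2943 0.3442]
P' = Q + AᵀP(A−BK) = [5.4473 0.2057; 0.2057 0.5942]
tr(P') = 6.0416

0.1530 0.0499 0.2040 0.0665


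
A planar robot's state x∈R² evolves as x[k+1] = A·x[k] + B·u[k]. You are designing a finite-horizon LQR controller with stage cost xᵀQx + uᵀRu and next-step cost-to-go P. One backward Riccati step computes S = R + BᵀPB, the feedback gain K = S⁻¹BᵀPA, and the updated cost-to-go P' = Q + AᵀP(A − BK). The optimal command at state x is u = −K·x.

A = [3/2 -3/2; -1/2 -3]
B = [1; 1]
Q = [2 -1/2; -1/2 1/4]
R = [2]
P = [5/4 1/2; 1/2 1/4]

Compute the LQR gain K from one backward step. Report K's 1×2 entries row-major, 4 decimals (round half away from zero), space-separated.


BᵀP = [1.7500 0.7500]
S = R + BᵀPB = [2] + [2.5000] = [4.5000]
BᵀPA = [2.2500 -4.8750]
K = S⁻¹·BᵀPA = [0.5000 -1.0833]
A−BK = [1.0000 -0.4167; -1.0000 -1.9167]
AᵀP(A−BK) = [1.0000 -1.8750; -1.8750 4.2813]
P' = Q + AᵀP(A−BK) = [3.0000 -2.3750; -2.3750 4.5313]
tr(P') = 7.5313

0.5000 -1.0833


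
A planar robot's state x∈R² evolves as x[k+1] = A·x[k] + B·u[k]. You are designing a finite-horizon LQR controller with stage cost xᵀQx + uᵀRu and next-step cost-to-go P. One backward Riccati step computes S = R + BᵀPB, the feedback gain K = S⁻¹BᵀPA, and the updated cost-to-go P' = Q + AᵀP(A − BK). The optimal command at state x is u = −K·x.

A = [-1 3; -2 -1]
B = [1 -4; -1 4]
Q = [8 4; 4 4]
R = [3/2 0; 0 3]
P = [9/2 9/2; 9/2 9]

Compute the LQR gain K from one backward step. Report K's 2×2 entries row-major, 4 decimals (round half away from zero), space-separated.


BᵀP = [0.0000 -4.5000; 0.0000 18.0000]
S = R + BᵀPB = [3/2 0; 0 3] + [4.5000 -18.0000; -18.0000 72.0000] = [6.0000 -18.0000; -18.0000 75.0000]
BᵀPA = [9.0000 4.5000; -36.0000 -18.0000]
K = S⁻¹·BᵀPA = [0.2143 0.1071; -0.4286 -0.2143]
A−BK = [-2.9286 2.0357; -0.0714 -0.0357]
AᵀP(A−BK) = [41.1429 -26.6786; -26.6786 18.1607]
P' = Q + AᵀP(A−BK) = [49.1429 -22.6786; -22.6786 22.1607]
tr(P') = 71.3036

0.2143 0.1071 -0.4286 -0.2143


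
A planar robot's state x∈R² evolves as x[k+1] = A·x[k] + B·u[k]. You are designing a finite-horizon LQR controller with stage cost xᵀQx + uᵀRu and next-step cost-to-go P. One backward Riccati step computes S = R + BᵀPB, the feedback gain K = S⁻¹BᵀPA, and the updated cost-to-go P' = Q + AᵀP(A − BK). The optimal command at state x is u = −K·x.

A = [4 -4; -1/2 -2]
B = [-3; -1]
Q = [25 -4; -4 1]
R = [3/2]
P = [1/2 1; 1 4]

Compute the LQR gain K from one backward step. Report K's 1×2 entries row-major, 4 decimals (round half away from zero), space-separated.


-0.4063 1.5000

BᵀP = [-2.5000 -7.0000]
S = R + BᵀPB = [3/2] + [14.5000] = [16.0000]
BᵀPA = [-6.5000 24.0000]
K = S⁻¹·BᵀPA = [-0.4063 1.5000]
A−BK = [2.7813 0.5000; -0.9063 -0.5000]
AᵀP(A−BK) = [2.3594 -0.2500; -0.2500 4.0000]
P' = Q + AᵀP(A−BK) = [27.3594 -4.2500; -4.2500 5.0000]
tr(P') = 32.3594


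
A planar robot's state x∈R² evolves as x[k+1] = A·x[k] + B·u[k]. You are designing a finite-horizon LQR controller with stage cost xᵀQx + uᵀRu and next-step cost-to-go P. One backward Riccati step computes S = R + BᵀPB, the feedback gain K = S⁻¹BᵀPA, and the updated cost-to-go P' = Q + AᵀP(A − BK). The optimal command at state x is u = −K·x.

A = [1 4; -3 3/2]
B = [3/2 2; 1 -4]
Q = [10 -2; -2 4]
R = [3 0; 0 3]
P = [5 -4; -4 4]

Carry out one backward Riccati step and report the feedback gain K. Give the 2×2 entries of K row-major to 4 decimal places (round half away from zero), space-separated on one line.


-0.0494 0.8918 0.6539 0.3617

BᵀP = [3.5000 -2.0000; 26.0000 -24.0000]
S = R + BᵀPB = [3 0; 0 3] + [3.2500 15.0000; 15.0000 148.0000] = [6.2500 15.0000; 15.0000 151.0000]
BᵀPA = [9.5000 11.0000; 98.0000 68.0000]
K = S⁻¹·BᵀPA = [-0.0494 0.8918; 0.6539 0.3617]
A−BK = [-0.2337 1.9388; -0.3350 2.0551]
AᵀP(A−BK) = [1.3857 0.0772; 0.0772 6.5917]
P' = Q + AᵀP(A−BK) = [11.3857 -1.9228; -1.9228 10.5917]
tr(P') = 21.9774


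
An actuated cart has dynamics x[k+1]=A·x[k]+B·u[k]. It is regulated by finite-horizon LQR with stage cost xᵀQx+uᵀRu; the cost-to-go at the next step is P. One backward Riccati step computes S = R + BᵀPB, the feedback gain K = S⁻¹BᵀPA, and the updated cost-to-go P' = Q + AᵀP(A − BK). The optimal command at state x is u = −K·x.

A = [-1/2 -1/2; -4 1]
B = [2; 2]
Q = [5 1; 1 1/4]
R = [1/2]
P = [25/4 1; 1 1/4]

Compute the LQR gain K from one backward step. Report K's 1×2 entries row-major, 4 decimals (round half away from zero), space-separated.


BᵀP = [14.5000 2.5000]
S = R + BᵀPB = [1/2] + [34.0000] = [34.5000]
BᵀPA = [-17.2500 -4.7500]
K = S⁻¹·BᵀPA = [-0.5000 -0.1377]
A−BK = [0.5000 -0.2246; -3.0000 1.2754]
AᵀP(A−BK) = [0.9375 -0.3125; -0.3125 0.1585]
P' = Q + AᵀP(A−BK) = [5.9375 0.6875; 0.6875 0.4085]
tr(P') = 6.3460

-0.5000 -0.1377


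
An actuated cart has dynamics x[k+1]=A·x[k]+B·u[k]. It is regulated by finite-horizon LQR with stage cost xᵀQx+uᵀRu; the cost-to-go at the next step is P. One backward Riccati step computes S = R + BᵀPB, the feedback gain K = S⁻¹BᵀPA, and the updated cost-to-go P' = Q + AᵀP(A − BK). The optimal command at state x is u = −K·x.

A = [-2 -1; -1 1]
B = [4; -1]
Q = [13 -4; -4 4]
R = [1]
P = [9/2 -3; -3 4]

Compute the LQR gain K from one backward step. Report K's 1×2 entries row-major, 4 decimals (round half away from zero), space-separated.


-0.2574 -0.3663

BᵀP = [21.0000 -16.0000]
S = R + BᵀPB = [1] + [100.0000] = [101.0000]
BᵀPA = [-26.0000 -37.0000]
K = S⁻¹·BᵀPA = [-0.2574 -0.3663]
A−BK = [-0.9703 0.4653; -1.2574 0.6337]
AᵀP(A−BK) = [3.3069 -1.5248; -1.5248 0.9455]
P' = Q + AᵀP(A−BK) = [16.3069 -5.5248; -5.5248 4.9455]
tr(P') = 21.2525


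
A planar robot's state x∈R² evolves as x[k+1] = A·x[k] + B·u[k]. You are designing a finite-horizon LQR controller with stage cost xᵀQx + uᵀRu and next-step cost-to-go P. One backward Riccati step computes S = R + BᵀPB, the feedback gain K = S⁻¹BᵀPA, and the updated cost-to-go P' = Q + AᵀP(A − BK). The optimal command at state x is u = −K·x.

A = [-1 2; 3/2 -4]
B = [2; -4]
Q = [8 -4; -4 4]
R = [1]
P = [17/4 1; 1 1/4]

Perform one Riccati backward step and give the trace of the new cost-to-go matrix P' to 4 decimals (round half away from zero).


BᵀP = [4.5000 1.0000]
S = R + BᵀPB = [1] + [5.0000] = [6.0000]
BᵀPA = [-3.0000 5.0000]
K = S⁻¹·BᵀPA = [-0.5000 0.8333]
A−BK = [0.0000 0.3333; -0.5000 -0.6667]
AᵀP(A−BK) = [0.3125 -0.5000; -0.5000 0.8333]
P' = Q + AᵀP(A−BK) = [8.3125 -4.5000; -4.5000 4.8333]
tr(P') = 13.1458

13.1458


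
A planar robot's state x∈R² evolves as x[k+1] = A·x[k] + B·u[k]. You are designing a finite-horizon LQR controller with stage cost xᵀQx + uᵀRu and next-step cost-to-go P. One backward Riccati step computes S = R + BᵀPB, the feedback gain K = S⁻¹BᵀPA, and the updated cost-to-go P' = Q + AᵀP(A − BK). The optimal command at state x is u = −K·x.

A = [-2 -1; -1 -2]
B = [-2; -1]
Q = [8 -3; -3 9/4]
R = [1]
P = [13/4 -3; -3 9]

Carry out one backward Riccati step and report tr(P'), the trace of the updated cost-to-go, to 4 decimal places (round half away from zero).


BᵀP = [-3.5000 -3.0000]
S = R + BᵀPB = [1] + [10.0000] = [11.0000]
BᵀPA = [10.0000 9.5000]
K = S⁻¹·BᵀPA = [0.9091 0.8636]
A−BK = [-0.1818 0.7273; -0.0909 -1.1364]
AᵀP(A−BK) = [0.9091 0.8636; 0.8636 19.0455]
P' = Q + AᵀP(A−BK) = [8.9091 -2.1364; -2.1364 21.2955]
tr(P') = 30.2045

30.2045


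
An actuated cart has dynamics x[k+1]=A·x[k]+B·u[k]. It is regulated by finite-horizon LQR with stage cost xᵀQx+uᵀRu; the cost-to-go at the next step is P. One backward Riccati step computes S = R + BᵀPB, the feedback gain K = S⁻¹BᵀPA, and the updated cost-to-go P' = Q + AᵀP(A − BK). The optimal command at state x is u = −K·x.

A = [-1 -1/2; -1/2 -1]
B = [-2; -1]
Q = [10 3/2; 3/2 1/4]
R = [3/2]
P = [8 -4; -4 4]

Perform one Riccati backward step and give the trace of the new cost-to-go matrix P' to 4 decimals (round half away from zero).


12.4128

BᵀP = [-12.0000 4.0000]
S = R + BᵀPB = [3/2] + [20.0000] = [21.5000]
BᵀPA = [10.0000 2.0000]
K = S⁻¹·BᵀPA = [0.4651 0.0930]
A−BK = [-0.0698 -0.3140; -0.0349 -0.9070]
AᵀP(A−BK) = [0.3488 0.0698; 0.0698 1.8140]
P' = Q + AᵀP(A−BK) = [10.3488 1.5698; 1.5698 2.0640]
tr(P') = 12.4128


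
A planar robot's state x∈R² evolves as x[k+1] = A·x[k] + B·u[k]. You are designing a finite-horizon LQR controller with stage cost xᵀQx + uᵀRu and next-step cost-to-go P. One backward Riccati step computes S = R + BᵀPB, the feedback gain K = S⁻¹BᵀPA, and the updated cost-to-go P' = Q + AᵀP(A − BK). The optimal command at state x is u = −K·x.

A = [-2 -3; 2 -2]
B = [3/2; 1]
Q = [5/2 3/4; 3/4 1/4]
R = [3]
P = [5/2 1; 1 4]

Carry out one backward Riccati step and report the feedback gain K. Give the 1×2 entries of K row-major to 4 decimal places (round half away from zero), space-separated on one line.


BᵀP = [4.7500 5.5000]
S = R + BᵀPB = [3] + [12.6250] = [15.6250]
BᵀPA = [1.5000 -25.2500]
K = S⁻¹·BᵀPA = [0.0960 -1.6160]
A−BK = [-2.1440 -0.5760; 1.9040 -0.3840]
AᵀP(A−BK) = [17.8560 -0.5760; -0.5760 9.6960]
P' = Q + AᵀP(A−BK) = [20.3560 0.1740; 0.1740 9.9460]
tr(P') = 30.3020

0.0960 -1.6160


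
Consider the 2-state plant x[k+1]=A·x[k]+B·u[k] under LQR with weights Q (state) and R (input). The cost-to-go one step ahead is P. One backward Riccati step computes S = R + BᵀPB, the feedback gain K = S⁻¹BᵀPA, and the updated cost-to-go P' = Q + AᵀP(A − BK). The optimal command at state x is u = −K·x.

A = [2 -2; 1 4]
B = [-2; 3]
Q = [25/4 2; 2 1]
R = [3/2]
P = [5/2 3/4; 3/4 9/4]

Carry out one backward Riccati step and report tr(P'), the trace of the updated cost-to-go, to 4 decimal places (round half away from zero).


25.6291

BᵀP = [-2.7500 5.2500]
S = R + BᵀPB = [3/2] + [21.2500] = [22.7500]
BᵀPA = [-0.2500 26.5000]
K = S⁻¹·BᵀPA = [-0.0110 1.1648]
A−BK = [1.9780 0.3297; 1.0330 0.5055]
AᵀP(A−BK) = [15.2473 3.7912; 3.7912 3.1319]
P' = Q + AᵀP(A−BK) = [21.4973 5.7912; 5.7912 4.1319]
tr(P') = 25.6291


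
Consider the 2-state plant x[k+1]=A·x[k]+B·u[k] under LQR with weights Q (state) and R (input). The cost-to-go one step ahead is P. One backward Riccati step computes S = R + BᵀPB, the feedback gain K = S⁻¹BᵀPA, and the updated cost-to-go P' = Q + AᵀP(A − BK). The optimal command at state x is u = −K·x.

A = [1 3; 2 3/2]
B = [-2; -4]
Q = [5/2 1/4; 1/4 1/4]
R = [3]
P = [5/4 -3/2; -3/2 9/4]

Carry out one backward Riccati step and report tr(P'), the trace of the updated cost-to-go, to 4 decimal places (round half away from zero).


BᵀP = [3.5000 -6.0000]
S = R + BᵀPB = [3] + [17.0000] = [20.0000]
BᵀPA = [-8.5000 1.5000]
K = S⁻¹·BᵀPA = [-0.4250 0.0750]
A−BK = [0.1500 3.1500; 0.3000 1.8000]
AᵀP(A−BK) = [0.6375 -0.1125; -0.1125 2.7000]
P' = Q + AᵀP(A−BK) = [3.1375 0.1375; 0.1375 2.9500]
tr(P') = 6.0875

6.0875


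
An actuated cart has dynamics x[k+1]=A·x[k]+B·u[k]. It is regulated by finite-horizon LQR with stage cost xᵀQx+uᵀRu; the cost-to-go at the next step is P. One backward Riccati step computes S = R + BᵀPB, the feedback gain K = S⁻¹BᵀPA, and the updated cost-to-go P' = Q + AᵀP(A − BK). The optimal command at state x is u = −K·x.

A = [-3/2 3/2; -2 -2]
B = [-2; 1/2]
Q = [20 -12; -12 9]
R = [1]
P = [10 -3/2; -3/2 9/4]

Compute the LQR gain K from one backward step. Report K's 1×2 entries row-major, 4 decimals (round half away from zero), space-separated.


0.5133 -0.8836

BᵀP = [-20.7500 4.1250]
S = R + BᵀPB = [1] + [43.5625] = [44.5625]
BᵀPA = [22.8750 -39.3750]
K = S⁻¹·BᵀPA = [0.5133 -0.8836]
A−BK = [-0.4734 -0.2672; -2.2567 -1.5582]
AᵀP(A−BK) = [10.7577 6.7121; 6.7121 5.7086]
P' = Q + AᵀP(A−BK) = [30.7577 -5.2879; -5.2879 14.7086]
tr(P') = 45.4663


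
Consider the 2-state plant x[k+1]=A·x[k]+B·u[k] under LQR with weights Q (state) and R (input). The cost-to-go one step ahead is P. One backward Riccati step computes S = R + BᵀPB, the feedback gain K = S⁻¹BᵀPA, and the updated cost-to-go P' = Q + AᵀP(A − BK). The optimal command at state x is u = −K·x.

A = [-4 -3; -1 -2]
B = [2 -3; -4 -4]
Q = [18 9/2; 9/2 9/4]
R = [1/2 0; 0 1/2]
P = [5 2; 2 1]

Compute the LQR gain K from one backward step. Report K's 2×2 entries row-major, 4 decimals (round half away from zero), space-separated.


-0.5780 -0.2693 0.8998 0.7980

BᵀP = [2.0000 0.0000; -23.0000 -10.0000]
S = R + BᵀPB = [1/2 0; 0 1/2] + [4.0000 -6.0000; -6.0000 109.0000] = [4.5000 -6.0000; -6.0000 109.5000]
BᵀPA = [-8.0000 -6.0000; 102.0000 89.0000]
K = S⁻¹·BᵀPA = [-0.5780 -0.2693; 0.8998 0.7980]
A−BK = [-0.1445 -0.0673; 0.2874 0.1149]
AᵀP(A−BK) = [0.5928 0.4466; 0.4466 0.3596]
P' = Q + AᵀP(A−BK) = [18.5928 4.9466; 4.9466 2.6096]
tr(P') = 21.2024


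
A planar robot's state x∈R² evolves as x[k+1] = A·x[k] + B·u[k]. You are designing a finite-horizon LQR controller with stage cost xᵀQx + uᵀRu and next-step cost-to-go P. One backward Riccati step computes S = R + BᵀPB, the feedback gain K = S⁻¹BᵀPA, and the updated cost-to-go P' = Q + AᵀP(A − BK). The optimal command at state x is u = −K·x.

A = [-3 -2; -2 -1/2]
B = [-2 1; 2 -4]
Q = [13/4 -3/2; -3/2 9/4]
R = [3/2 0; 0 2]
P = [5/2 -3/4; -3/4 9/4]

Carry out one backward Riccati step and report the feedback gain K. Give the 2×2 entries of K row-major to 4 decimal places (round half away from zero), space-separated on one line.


1.4578 0.9212 1.0207 0.4725

BᵀP = [-6.5000 6.0000; 5.5000 -9.7500]
S = R + BᵀPB = [3/2 0; 0 2] + [25.0000 -30.5000; -30.5000 44.5000] = [26.5000 -30.5000; -30.5000 46.5000]
BᵀPA = [7.5000 10.0000; 3.0000 -6.1250]
K = S⁻¹·BᵀPA = [1.4578 0.9212; 1.0207 0.4725]
A−BK = [-1.1051 -0.6302; -0.8328 -0.4524]
AᵀP(A−BK) = [8.5046 4.7989; 4.7989 2.7449]
P' = Q + AᵀP(A−BK) = [11.7546 3.2989; 3.2989 4.9949]
tr(P') = 16.7495


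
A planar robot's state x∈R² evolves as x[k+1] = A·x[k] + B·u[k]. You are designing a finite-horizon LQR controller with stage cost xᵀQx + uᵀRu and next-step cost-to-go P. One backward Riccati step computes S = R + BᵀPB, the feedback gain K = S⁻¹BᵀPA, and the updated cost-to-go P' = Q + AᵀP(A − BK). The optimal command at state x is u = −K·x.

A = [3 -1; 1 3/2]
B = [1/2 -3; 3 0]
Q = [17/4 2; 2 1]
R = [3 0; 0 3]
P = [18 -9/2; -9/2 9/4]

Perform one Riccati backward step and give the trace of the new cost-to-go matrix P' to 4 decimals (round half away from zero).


BᵀP = [-4.5000 4.5000; -54.0000 13.5000]
S = R + BᵀPB = [3 0; 0 3] + [11.2500 13.5000; 13.5000 162.0000] = [14.2500 13.5000; 13.5000 165.0000]
BᵀPA = [-9.0000 11.2500; -148.5000 74.2500]
K = S⁻¹·BᵀPA = [0.2396 0.3937; -0.9196 0.4178]
A−BK = [0.1214 0.0565; 0.2811 0.3190]
AᵀP(A−BK) = [2.8452 -0.7901; -0.7901 1.1127]
P' = Q + AᵀP(A−BK) = [7.0952 1.2099; 1.2099 2.1127]
tr(P') = 9.2079

9.2079


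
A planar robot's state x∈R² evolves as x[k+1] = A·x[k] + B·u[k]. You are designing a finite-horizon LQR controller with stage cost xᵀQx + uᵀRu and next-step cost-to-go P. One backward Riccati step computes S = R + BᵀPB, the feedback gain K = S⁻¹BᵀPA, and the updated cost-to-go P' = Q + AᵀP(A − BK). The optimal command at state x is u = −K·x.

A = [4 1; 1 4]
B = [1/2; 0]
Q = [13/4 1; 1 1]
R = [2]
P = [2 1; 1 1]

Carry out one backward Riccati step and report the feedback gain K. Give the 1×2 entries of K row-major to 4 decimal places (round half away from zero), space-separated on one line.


BᵀP = [1.0000 0.5000]
S = R + BᵀPB = [2] + [0.5000] = [2.5000]
BᵀPA = [4.5000 3.0000]
K = S⁻¹·BᵀPA = [1.8000 1.2000]
A−BK = [3.1000 0.4000; 1.0000 4.0000]
AᵀP(A−BK) = [32.9000 23.6000; 23.6000 22.4000]
P' = Q + AᵀP(A−BK) = [36.1500 24.6000; 24.6000 23.4000]
tr(P') = 59.5500

1.8000 1.2000


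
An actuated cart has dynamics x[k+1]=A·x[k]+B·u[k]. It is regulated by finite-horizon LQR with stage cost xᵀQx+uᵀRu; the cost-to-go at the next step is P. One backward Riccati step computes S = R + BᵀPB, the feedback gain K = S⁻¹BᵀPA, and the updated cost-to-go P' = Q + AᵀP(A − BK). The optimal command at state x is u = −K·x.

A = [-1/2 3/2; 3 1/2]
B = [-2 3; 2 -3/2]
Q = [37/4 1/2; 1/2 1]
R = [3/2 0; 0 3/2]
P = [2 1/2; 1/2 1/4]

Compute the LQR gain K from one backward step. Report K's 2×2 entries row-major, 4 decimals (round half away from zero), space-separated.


BᵀP = [-3.0000 -0.5000; 5.2500 1.1250]
S = R + BᵀPB = [3/2 0; 0 3/2] + [5.0000 -8.2500; -8.2500 14.0625] = [6.5000 -8.2500; -8.2500 15.5625]
BᵀPA = [0.0000 -4.7500; 0.7500 8.4375]
K = S⁻¹·BᵀPA = [0.1870 -0.1303; 0.1473 0.4731]
A−BK = [-0.5680 -0.1799; 2.8470 1.4703]
AᵀP(A−BK) = [1.1395 0.6452; 0.6452 0.7018]
P' = Q + AᵀP(A−BK) = [10.3895 1.1452; 1.1452 1.7018]
tr(P') = 12.0914

0.1870 -0.1303 0.1473 0.4731


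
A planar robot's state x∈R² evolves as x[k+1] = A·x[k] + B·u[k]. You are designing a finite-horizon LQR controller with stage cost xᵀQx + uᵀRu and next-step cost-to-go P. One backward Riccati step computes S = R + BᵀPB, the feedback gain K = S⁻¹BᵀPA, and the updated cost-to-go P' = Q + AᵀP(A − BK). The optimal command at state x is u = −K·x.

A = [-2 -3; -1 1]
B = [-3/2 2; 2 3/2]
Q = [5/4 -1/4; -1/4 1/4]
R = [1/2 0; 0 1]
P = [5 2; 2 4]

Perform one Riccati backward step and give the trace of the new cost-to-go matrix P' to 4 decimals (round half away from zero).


BᵀP = [-3.5000 5.0000; 13.0000 10.0000]
S = R + BᵀPB = [1/2 0; 0 1] + [15.2500 0.5000; 0.5000 41.0000] = [15.7500 0.5000; 0.5000 42.0000]
BᵀPA = [2.0000 15.5000; -36.0000 -29.0000]
K = S⁻¹·BᵀPA = [0.1543 1.0064; -0.8590 -0.7025]
A−BK = [-0.0507 -0.0854; -0.0200 0.0408]
AᵀP(A−BK) = [0.7682 0.6987; 0.6987 1.0291]
P' = Q + AᵀP(A−BK) = [2.0182 0.4487; 0.4487 1.2791]
tr(P') = 3.2974

3.2974


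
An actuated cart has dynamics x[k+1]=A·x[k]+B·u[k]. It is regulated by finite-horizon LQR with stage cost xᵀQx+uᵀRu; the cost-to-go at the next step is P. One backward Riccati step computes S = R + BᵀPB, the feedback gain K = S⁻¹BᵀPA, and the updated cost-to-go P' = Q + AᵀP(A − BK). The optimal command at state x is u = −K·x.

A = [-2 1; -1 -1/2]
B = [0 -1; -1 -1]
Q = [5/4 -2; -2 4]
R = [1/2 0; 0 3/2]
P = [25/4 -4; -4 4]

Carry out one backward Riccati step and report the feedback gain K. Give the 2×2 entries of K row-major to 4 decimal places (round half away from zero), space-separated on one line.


BᵀP = [4.0000 -4.0000; -2.2500 0.0000]
S = R + BᵀPB = [1/2 0; 0 3/2] + [4.0000 0.0000; 0.0000 2.2500] = [4.5000 0.0000; 0.0000 3.7500]
BᵀPA = [-4.0000 6.0000; 4.5000 -2.2500]
K = S⁻¹·BᵀPA = [-0.8889 1.3333; 1.2000 -0.6000]
A−BK = [-0.8000 0.4000; -0.6889 0.2333]
AᵀP(A−BK) = [4.0444 -2.4667; -2.4667 1.9000]
P' = Q + AᵀP(A−BK) = [5.2944 -4.4667; -4.4667 5.9000]
tr(P') = 11.1944

-0.8889 1.3333 1.2000 -0.6000


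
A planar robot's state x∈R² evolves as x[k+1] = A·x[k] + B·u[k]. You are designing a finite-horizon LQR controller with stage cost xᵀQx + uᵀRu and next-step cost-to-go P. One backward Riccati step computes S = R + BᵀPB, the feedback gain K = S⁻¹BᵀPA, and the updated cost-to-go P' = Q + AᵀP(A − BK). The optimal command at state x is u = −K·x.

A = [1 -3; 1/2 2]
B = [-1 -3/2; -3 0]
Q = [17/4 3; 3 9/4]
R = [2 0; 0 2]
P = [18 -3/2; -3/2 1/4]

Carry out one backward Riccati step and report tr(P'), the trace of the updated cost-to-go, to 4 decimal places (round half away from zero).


BᵀP = [-13.5000 0.7500; -27.0000 2.2500]
S = R + BᵀPB = [2 0; 0 2] + [11.2500 20.2500; 20.2500 40.5000] = [13.2500 20.2500; 20.2500 42.5000]
BᵀPA = [-13.1250 42.0000; -25.8750 85.5000]
K = S⁻¹·BᵀPA = [-0.2211 0.3503; -0.5035 1.8448]
A−BK = [0.0237 0.1176; -0.1633 3.0510]
AᵀP(A−BK) = [0.6331 -2.1666; -2.1666 8.5521]
P' = Q + AᵀP(A−BK) = [4.8831 0.8334; 0.8334 10.8021]
tr(P') = 15.6852

15.6852


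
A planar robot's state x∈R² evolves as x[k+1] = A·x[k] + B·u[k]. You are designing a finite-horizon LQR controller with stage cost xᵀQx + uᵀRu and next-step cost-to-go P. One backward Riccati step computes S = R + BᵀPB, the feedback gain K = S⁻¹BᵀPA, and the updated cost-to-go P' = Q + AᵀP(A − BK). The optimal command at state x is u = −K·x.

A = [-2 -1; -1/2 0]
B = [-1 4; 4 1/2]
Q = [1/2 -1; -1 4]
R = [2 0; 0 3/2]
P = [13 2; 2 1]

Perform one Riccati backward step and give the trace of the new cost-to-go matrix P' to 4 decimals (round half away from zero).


BᵀP = [-5.0000 2.0000; 53.0000 8.5000]
S = R + BᵀPB = [2 0; 0 3/2] + [13.0000 -19.0000; -19.0000 216.2500] = [15.0000 -19.0000; -19.0000 217.7500]
BᵀPA = [9.0000 5.0000; -110.2500 -53.0000]
K = S⁻¹·BᵀPA = [-0.0465 0.0281; -0.5104 -0.2409]
A−BK = [-0.0050 -0.0081; -0.0589 0.0079]
AᵀP(A−BK) = [0.4000 0.1828; 0.1828 0.0893]
P' = Q + AᵀP(A−BK) = [0.9000 -0.8172; -0.8172 4.0893]
tr(P') = 4.9893

4.9893


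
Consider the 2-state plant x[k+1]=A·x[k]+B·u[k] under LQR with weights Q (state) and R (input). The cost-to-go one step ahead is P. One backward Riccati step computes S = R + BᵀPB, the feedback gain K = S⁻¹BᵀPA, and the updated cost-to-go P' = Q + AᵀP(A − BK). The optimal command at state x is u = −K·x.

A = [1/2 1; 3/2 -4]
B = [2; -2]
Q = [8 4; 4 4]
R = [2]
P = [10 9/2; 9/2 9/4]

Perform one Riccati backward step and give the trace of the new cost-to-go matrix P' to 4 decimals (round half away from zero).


BᵀP = [11.0000 4.5000]
S = R + BᵀPB = [2] + [13.0000] = [15.0000]
BᵀPA = [12.2500 -7.0000]
K = S⁻¹·BᵀPA = [0.8167 -0.4667]
A−BK = [-1.1333 1.9333; 3.1333 -4.9333]
AᵀP(A−BK) = [4.3083 -5.0333; -5.0333 6.7333]
P' = Q + AᵀP(A−BK) = [12.3083 -1.0333; -1.0333 10.7333]
tr(P') = 23.0417

23.0417


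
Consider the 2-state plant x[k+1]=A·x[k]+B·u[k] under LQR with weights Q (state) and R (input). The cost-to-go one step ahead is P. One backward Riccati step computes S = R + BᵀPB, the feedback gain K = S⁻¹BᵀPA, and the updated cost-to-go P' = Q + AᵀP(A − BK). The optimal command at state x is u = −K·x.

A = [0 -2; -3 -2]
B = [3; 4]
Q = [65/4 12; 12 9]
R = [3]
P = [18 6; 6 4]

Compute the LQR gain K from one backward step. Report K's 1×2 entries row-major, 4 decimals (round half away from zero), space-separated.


-0.2735 -0.6005

BᵀP = [78.0000 34.0000]
S = R + BᵀPB = [3] + [370.0000] = [373.0000]
BᵀPA = [-102.0000 -224.0000]
K = S⁻¹·BᵀPA = [-0.2735 -0.6005]
A−BK = [0.8204 -0.1984; -1.9062 0.4021]
AᵀP(A−BK) = [8.1072 -1.2547; -1.2547 1.4799]
P' = Q + AᵀP(A−BK) = [24.3572 10.7453; 10.7453 10.4799]
tr(P') = 34.8371


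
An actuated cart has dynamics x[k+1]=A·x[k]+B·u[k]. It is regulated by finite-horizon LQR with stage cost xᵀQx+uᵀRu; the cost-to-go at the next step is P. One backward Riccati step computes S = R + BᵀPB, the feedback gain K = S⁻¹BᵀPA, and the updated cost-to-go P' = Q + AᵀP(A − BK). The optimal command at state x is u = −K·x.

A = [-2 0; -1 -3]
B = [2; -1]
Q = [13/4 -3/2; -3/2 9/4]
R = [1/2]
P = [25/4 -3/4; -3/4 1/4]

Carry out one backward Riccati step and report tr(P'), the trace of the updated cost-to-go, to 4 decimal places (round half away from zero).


BᵀP = [13.2500 -1.7500]
S = R + BᵀPB = [1/2] + [28.2500] = [28.7500]
BᵀPA = [-24.7500 5.2500]
K = S⁻¹·BᵀPA = [-0.8609 0.1826]
A−BK = [-0.2783 -0.3652; -1.8609 -2.8174]
AᵀP(A−BK) = [0.9435 0.7696; 0.7696 1.2913]
P' = Q + AᵀP(A−BK) = [4.1935 -0.7304; -0.7304 3.5413]
tr(P') = 7.7348

7.7348


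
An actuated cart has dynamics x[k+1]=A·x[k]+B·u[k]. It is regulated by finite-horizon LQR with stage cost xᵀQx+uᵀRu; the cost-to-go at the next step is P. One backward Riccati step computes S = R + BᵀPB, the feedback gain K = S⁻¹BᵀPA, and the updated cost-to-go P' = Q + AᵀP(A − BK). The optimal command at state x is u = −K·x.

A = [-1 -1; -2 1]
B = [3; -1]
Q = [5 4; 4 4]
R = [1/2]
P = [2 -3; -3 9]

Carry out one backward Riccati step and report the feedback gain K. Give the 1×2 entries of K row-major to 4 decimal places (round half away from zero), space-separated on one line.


0.5934 -0.5934

BᵀP = [9.0000 -18.0000]
S = R + BᵀPB = [1/2] + [45.0000] = [45.5000]
BᵀPA = [27.0000 -27.0000]
K = S⁻¹·BᵀPA = [0.5934 -0.5934]
A−BK = [-2.7802 0.7802; -1.4066 0.4066]
AᵀP(A−BK) = [9.9780 -2.9780; -2.9780 0.9780]
P' = Q + AᵀP(A−BK) = [14.9780 1.0220; 1.0220 4.9780]
tr(P') = 19.9560


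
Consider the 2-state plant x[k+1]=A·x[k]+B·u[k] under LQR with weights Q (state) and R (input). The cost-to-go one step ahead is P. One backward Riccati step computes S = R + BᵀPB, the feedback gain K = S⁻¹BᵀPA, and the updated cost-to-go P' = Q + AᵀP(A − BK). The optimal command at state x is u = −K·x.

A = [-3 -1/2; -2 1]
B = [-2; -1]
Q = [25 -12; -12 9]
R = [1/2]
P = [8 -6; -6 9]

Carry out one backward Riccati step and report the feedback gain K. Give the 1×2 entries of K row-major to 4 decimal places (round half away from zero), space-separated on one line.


1.3714 0.4571

BᵀP = [-10.0000 3.0000]
S = R + BᵀPB = [1/2] + [17.0000] = [17.5000]
BᵀPA = [24.0000 8.0000]
K = S⁻¹·BᵀPA = [1.3714 0.4571]
A−BK = [-0.2571 0.4143; -0.6286 1.4571]
AᵀP(A−BK) = [3.0857 -4.9714; -4.9714 13.3429]
P' = Q + AᵀP(A−BK) = [28.0857 -16.9714; -16.9714 22.3429]
tr(P') = 50.4286


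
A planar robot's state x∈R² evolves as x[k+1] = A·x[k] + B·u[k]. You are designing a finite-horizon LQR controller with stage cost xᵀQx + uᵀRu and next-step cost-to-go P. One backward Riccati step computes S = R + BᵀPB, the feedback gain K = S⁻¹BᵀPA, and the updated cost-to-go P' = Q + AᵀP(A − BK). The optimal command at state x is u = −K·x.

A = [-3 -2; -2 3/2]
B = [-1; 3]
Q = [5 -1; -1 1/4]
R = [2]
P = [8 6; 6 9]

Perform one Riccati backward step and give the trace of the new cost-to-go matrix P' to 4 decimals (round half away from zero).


104.8409

BᵀP = [10.0000 21.0000]
S = R + BᵀPB = [2] + [53.0000] = [55.0000]
BᵀPA = [-72.0000 11.5000]
K = S⁻¹·BᵀPA = [-1.3091 0.2091]
A−BK = [-4.3091 -1.7909; 1.9273 0.8727]
AᵀP(A−BK) = [85.7455 33.0545; 33.0545 13.8455]
P' = Q + AᵀP(A−BK) = [90.7455 32.0545; 32.0545 14.0955]
tr(P') = 104.8409


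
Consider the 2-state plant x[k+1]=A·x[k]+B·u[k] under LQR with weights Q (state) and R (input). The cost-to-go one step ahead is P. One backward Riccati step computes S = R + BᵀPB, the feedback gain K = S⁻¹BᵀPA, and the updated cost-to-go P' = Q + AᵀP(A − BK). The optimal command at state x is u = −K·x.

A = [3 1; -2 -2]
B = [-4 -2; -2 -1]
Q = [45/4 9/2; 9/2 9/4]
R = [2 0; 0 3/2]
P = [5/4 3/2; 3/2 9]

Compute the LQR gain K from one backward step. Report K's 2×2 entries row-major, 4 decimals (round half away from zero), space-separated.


0.2209 0.3681 0.1472 0.2454

BᵀP = [-8.0000 -24.0000; -4.0000 -12.0000]
S = R + BᵀPB = [2 0; 0 3/2] + [80.0000 40.0000; 40.0000 20.0000] = [82.0000 40.0000; 40.0000 21.5000]
BᵀPA = [24.0000 40.0000; 12.0000 20.0000]
K = S⁻¹·BᵀPA = [0.2209 0.3681; 0.1472 0.2454]
A−BK = [4.1779 2.9632; -1.4110 -1.0184]
AᵀP(A−BK) = [22.1825 15.9709; 15.9709 11.6181]
P' = Q + AᵀP(A−BK) = [33.4325 20.4709; 20.4709 13.8681]
tr(P') = 47.3006


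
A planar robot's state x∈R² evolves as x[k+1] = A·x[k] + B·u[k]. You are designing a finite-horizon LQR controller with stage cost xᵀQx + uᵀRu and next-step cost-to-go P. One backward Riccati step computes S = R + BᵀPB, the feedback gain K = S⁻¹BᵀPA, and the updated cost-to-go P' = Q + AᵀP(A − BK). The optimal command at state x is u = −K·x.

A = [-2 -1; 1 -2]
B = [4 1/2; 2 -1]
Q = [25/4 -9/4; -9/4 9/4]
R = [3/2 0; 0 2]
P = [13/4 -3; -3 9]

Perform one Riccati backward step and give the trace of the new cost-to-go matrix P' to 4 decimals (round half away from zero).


15.7700

BᵀP = [7.0000 6.0000; 4.6250 -10.5000]
S = R + BᵀPB = [3/2 0; 0 2] + [40.0000 -2.5000; -2.5000 12.8125] = [41.5000 -2.5000; -2.5000 14.8125]
BᵀPA = [-8.0000 -19.0000; -19.7500 16.3750]
K = S⁻¹·BᵀPA = [-0.2759 -0.3953; -1.3799 1.0388]
A−BK = [-0.2065 0.0616; 0.1719 -0.1707]
AᵀP(A−BK) = [4.5398 -3.1462; -3.1462 2.7302]
P' = Q + AᵀP(A−BK) = [10.7898 -5.3962; -5.3962 4.9802]
tr(P') = 15.7700


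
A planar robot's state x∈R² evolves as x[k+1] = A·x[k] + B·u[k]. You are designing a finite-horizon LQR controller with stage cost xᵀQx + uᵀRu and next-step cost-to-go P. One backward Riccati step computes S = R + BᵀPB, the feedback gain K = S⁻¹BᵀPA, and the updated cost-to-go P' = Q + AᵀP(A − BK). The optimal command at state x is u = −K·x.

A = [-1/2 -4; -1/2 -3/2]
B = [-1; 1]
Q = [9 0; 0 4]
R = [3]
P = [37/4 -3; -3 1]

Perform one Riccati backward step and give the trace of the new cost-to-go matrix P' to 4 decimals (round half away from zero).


31.3766

BᵀP = [-12.2500 4.0000]
S = R + BᵀPB = [3] + [16.2500] = [19.2500]
BᵀPA = [4.1250 43.0000]
K = S⁻¹·BᵀPA = [0.2143 2.2338]
A−BK = [-0.2857 -1.7662; -0.7143 -3.7338]
AᵀP(A−BK) = [0.1786 1.7857; 1.7857 18.1981]
P' = Q + AᵀP(A−BK) = [9.1786 1.7857; 1.7857 22.1981]
tr(P') = 31.3766


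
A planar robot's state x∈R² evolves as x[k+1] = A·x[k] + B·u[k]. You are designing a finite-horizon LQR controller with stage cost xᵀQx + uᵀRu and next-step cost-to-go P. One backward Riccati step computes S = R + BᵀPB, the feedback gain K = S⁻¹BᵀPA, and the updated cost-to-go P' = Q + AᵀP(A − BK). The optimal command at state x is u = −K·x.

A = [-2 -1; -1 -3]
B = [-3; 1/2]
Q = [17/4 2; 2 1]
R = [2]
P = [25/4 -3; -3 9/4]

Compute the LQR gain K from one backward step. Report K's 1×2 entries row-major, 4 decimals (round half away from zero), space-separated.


0.4479 -0.1493

BᵀP = [-20.2500 10.1250]
S = R + BᵀPB = [2] + [65.8125] = [67.8125]
BᵀPA = [30.3750 -10.1250]
K = S⁻¹·BᵀPA = [0.4479 -0.1493]
A−BK = [-0.6562 -1.4479; -1.2240 -2.9253]
AᵀP(A−BK) = [1.6442 2.7853; 2.7853 6.9882]
P' = Q + AᵀP(A−BK) = [5.8942 4.7853; 4.7853 7.9882]
tr(P') = 13.8825


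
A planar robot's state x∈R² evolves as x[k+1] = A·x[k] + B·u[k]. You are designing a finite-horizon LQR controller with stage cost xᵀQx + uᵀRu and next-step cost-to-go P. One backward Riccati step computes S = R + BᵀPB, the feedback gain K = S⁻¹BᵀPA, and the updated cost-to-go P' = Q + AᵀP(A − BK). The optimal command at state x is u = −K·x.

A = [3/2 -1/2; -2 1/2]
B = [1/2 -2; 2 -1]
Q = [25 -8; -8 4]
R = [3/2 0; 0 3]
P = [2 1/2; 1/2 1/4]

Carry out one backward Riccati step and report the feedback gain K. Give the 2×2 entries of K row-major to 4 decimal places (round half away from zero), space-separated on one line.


BᵀP = [2.0000 0.7500; -4.5000 -1.2500]
S = R + BᵀPB = [3/2 0; 0 3] + [2.5000 -4.7500; -4.7500 10.2500] = [4.0000 -4.7500; -4.7500 13.2500]
BᵀPA = [1.5000 -0.6250; -4.2500 1.6250]
K = S⁻¹·BᵀPA = [-0.0103 -0.0185; -0.3244 0.1160]
A−BK = [0.8563 -0.2587; -2.3039 0.6530]
AᵀP(A−BK) = [1.1366 -0.3542; -0.3542 0.1124]
P' = Q + AᵀP(A−BK) = [26.1366 -8.3542; -8.3542 4.1124]
tr(P') = 30.2490

-0.0103 -0.0185 -0.3244 0.1160


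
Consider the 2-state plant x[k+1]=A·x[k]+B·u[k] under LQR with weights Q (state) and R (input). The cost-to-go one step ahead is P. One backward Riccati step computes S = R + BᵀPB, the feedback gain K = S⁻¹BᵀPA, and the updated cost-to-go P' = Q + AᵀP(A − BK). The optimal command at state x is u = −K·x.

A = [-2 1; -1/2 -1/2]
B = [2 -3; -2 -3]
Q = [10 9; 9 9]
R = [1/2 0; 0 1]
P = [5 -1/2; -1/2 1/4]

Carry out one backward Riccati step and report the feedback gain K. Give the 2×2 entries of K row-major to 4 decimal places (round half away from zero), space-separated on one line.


-0.3989 0.3486 0.3887 -0.1004

BᵀP = [11.0000 -1.5000; -13.5000 0.7500]
S = R + BᵀPB = [1/2 0; 0 1] + [25.0000 -28.5000; -28.5000 38.2500] = [25.5000 -28.5000; -28.5000 39.2500]
BᵀPA = [-21.2500 11.7500; 26.6250 -13.8750]
K = S⁻¹·BᵀPA = [-0.3989 0.3486; 0.3887 -0.1004]
A−BK = [-0.0361 0.0017; -0.1319 -0.1040]
AᵀP(A−BK) = [0.2367 -0.1072; -0.1072 0.0737]
P' = Q + AᵀP(A−BK) = [10.2367 8.8928; 8.8928 9.0737]
tr(P') = 19.3105


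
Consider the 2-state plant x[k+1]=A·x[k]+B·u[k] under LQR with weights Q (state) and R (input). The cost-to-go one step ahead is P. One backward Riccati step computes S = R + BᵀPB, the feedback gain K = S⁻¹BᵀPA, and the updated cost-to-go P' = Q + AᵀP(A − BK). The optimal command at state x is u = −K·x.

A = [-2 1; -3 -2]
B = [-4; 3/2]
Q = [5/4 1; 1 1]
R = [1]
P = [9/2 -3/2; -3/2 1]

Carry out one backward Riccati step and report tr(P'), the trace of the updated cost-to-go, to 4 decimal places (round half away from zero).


8.9504

BᵀP = [-20.2500 7.5000]
S = R + BᵀPB = [1] + [92.2500] = [93.2500]
BᵀPA = [18.0000 -35.2500]
K = S⁻¹·BᵀPA = [0.1930 -0.3780]
A−BK = [-1.2279 -0.5121; -3.2895 -1.4330]
AᵀP(A−BK) = [5.5255 2.3043; 2.3043 1.1749]
P' = Q + AᵀP(A−BK) = [6.7755 3.3043; 3.3043 2.1749]
tr(P') = 8.9504


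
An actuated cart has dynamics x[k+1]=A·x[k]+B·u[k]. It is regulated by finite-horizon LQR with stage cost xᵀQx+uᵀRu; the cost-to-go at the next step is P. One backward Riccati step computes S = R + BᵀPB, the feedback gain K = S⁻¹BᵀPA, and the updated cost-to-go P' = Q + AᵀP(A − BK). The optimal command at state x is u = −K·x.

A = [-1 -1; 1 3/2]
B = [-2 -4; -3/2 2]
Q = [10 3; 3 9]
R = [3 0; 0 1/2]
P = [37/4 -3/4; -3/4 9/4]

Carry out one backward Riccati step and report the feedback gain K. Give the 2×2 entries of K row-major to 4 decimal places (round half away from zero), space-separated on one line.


BᵀP = [-17.3750 -1.8750; -38.5000 7.5000]
S = R + BᵀPB = [3 0; 0 1/2] + [37.5625 65.7500; 65.7500 169.0000] = [40.5625 65.7500; 65.7500 169.5000]
BᵀPA = [15.5000 14.5625; 46.0000 49.7500]
K = S⁻¹·BᵀPA = [-0.1556 -0.3145; 0.3318 0.4155]
A−BK = [0.0158 0.0330; 0.1030 0.1972]
AᵀP(A−BK) = [0.1514 0.2614; 0.2614 0.4709]
P' = Q + AᵀP(A−BK) = [10.1514 3.2614; 3.2614 9.4709]
tr(P') = 19.6223

-0.1556 -0.3145 0.3318 0.4155


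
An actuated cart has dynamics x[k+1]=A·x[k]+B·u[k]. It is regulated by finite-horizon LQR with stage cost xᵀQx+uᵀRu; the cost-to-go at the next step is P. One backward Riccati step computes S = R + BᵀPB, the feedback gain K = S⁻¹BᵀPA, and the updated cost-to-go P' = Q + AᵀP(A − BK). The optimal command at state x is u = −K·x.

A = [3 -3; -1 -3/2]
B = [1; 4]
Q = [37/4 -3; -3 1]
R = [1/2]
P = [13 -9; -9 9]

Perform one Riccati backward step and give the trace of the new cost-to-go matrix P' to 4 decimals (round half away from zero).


129.2105

BᵀP = [-23.0000 27.0000]
S = R + BᵀPB = [1/2] + [85.0000] = [85.5000]
BᵀPA = [-96.0000 28.5000]
K = S⁻¹·BᵀPA = [-1.1228 0.3333]
A−BK = [4.1228 -3.3333; 3.4912 -2.8333]
AᵀP(A−BK) = [72.2105 -58.0000; -58.0000 46.7500]
P' = Q + AᵀP(A−BK) = [81.4605 -61.0000; -61.0000 47.7500]
tr(P') = 129.2105


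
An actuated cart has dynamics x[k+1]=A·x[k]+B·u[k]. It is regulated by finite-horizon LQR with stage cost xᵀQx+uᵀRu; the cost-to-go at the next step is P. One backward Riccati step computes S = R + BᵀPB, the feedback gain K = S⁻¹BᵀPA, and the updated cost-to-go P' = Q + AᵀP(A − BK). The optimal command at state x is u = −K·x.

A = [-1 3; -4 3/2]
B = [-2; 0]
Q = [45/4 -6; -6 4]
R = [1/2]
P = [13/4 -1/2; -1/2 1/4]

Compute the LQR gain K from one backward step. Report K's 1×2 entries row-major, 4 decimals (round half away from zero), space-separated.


0.1852 -1.3333

BᵀP = [-6.5000 1.0000]
S = R + BᵀPB = [1/2] + [13.0000] = [13.5000]
BᵀPA = [2.5000 -18.0000]
K = S⁻¹·BᵀPA = [0.1852 -1.3333]
A−BK = [-0.6296 0.3333; -4.0000 1.5000]
AᵀP(A−BK) = [2.7870 -1.1667; -1.1667 1.3125]
P' = Q + AᵀP(A−BK) = [14.0370 -7.1667; -7.1667 5.3125]
tr(P') = 19.3495
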